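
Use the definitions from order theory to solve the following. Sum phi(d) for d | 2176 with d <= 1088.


Divisors of 2176 up to 1088: [1, 2, 4, 8, 16, 17, 32, 34, 64, 68, 128, 136, 272, 544, 1088]
phi values: [1, 1, 2, 4, 8, 16, 16, 16, 32, 32, 64, 64, 128, 256, 512]
Sum = 1152


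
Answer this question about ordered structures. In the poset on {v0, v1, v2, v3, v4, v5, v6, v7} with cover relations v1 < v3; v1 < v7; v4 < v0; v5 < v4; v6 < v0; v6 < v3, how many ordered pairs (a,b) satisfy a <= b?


The order relation is {(a,b) : a <= b}, reflexive so it includes (a,a).
Examples: (v0,v0), (v1,v1), (v1,v3), (v1,v7), (v2,v2), ...
Total ordered pairs: 15


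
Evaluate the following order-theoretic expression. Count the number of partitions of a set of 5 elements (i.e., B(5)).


B(n) = number of set partitions of an n-element set.
B(n) satisfies the recurrence: B(n+1) = sum_k C(n,k)*B(k).
B(5) = 52


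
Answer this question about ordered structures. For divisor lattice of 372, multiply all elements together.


Divisors of 372: [1, 2, 3, 4, 6, 12, 31, 62, 93, 124, 186, 372]
Product = n^(d(n)/2) = 372^(12/2)
Product = 2650071791407104


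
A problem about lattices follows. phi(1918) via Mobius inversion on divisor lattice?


phi(n) = n * prod_{p|n} (1 - 1/p).
Prime divisors of 1918: [2, 7, 137]
phi(1918) = 1918 * (1 - 1/2) * (1 - 1/7) * (1 - 1/137)
phi(1918) = 816


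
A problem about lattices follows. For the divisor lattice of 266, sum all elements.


sigma(n) = sum of divisors.
Divisors of 266: [1, 2, 7, 14, 19, 38, 133, 266]
Sum = 480


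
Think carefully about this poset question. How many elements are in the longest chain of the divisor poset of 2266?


A chain is a totally ordered subset; we count the number of elements in a maximum chain.
Compute, for each element x, the size of the longest chain ending at x:
  1: 1
  2: 2
  11: 2
  103: 2
  22: 3
  206: 3
  ...
A maximum chain: 1 < 2 < 22 < 2266
Number of elements in the longest chain: 4


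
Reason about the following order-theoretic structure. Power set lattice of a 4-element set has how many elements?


Power set = 2^n.
2^4 = 16


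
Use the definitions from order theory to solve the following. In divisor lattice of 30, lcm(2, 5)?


Join=lcm.
gcd(2,5)=1
lcm=10


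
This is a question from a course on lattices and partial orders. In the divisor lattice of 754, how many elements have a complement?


An element a is complemented if some b has a meet b = bottom, a join b = top.
a is complemented iff gcd(a, n/a)=1, i.e. a is a unitary divisor of 754.
Complemented elements: 1, 2, 13, 26, 29, 58, ... (2 more)
Count: 8


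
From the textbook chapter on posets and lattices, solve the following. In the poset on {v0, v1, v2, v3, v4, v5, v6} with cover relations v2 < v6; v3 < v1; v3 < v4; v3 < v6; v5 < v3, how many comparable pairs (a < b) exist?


A comparable pair {a,b} has a < b or b < a in the order.
Count unordered pairs where one element is strictly below the other.
Examples: {v1,v3}, {v1,v5}, {v2,v6}, {v3,v4}, ...
Total comparable pairs: 8


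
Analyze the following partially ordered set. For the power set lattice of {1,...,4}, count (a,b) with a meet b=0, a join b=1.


Complement pair (a,b): a meet b = bottom, a join b = top.
Here: A intersect B = {} and A union B = {1,...,4}.
Pairs found: ({},{1,2,3,4}), ({1},{2,3,4}), ({2},{1,3,4}), ({3},{1,2,4}), ... (12 more)
Total ordered pairs: 16


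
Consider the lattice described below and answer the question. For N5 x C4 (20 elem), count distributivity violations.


Distributive law: a ^ (b v c) = (a ^ b) v (a ^ c).
Check all 20^3 = 8000 ordered triples (a,b,c).
  e.g. a=(b,0), b=(a,0), c=(c,0): lhs=(b,0) != rhs=(a,0)
  e.g. a=(b,0), b=(a,0), c=(c,1): lhs=(b,0) != rhs=(a,0)
Total violating triples: 128


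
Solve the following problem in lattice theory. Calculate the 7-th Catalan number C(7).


C(n) = C(2n, n) / (n+1).
C(14, 7) = 3432
C(7) = 3432 / 8 = 429


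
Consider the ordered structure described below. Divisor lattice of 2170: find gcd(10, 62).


In a divisor lattice, meet = gcd (greatest common divisor).
By Euclidean algorithm or factoring: gcd(10,62) = 2


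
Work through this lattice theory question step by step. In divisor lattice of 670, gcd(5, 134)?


Meet=gcd.
gcd(5,134)=1


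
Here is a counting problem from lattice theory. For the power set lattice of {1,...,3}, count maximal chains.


A maximal chain goes from the minimum element to a maximal element via cover relations.
Counting all min-to-max paths in the cover graph.
Total maximal chains: 6


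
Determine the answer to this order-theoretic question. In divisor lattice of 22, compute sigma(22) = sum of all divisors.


sigma(n) = sum of divisors.
Divisors of 22: [1, 2, 11, 22]
Sum = 36


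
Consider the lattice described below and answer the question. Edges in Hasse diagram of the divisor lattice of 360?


A cover relation a -< b holds when a < b with no c strictly between.
Cover relations:
  1 -< 2
  1 -< 3
  1 -< 5
  2 -< 4
  2 -< 6
  2 -< 10
  3 -< 6
  3 -< 9
  ...38 more
Total: 46


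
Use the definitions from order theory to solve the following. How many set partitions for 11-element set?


B(n) = number of set partitions of an n-element set.
B(n) satisfies the recurrence: B(n+1) = sum_k C(n,k)*B(k).
B(11) = 678570


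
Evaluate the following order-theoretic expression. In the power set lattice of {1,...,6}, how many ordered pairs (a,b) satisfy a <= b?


The order relation is {(a,b) : a <= b}, reflexive so it includes (a,a).
Examples: ({},{}), ({},{1,2}), ({},{1,2,3}), ({},{1,2,3,4}), ({},{1,2,3,4,5}), ...
Total ordered pairs: 729


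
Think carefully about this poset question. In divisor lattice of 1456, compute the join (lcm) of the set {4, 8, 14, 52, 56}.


In a divisor lattice, join = lcm (least common multiple).
Compute lcm iteratively: start with first element, then lcm(current, next).
Elements: [4, 8, 14, 52, 56]
lcm(4,8) = 8
lcm(8,14) = 56
lcm(56,52) = 728
lcm(728,56) = 728
Final lcm = 728


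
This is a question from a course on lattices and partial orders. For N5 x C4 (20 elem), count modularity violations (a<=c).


Modular law: if a <= c then a v (b ^ c) = (a v b) ^ c.
Check all triples (a,b,c) with a <= c among 20 elements.
  e.g. a=(a,0), b=(c,0), c=(b,0): lhs=(a,0) != rhs=(b,0)
  e.g. a=(a,0), b=(c,1), c=(b,0): lhs=(a,0) != rhs=(b,0)
Total violating triples: 40


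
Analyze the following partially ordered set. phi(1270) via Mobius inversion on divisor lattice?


phi(n) = n * prod_{p|n} (1 - 1/p).
Prime divisors of 1270: [2, 5, 127]
phi(1270) = 1270 * (1 - 1/2) * (1 - 1/5) * (1 - 1/127)
phi(1270) = 504


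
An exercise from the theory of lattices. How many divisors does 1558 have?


Divisors of 1558: [1, 2, 19, 38, 41, 82, 779, 1558]
Count: 8


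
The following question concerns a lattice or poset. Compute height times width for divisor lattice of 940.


Height = length of longest chain minus 1; width = size of largest antichain.
A maximum chain: 1 | 47 | 235 | 470 | 940  (height 4).
A maximum antichain: {4, 10, 94, 235}  (width 4).
Product = 4 * 4 = 16


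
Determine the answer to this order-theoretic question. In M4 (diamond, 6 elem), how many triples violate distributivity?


Distributive law: a ^ (b v c) = (a ^ b) v (a ^ c).
Check all 6^3 = 216 ordered triples (a,b,c).
  e.g. a=a1, b=a2, c=a3: lhs=a1 != rhs=0
  e.g. a=a1, b=a2, c=a4: lhs=a1 != rhs=0
Total violating triples: 24


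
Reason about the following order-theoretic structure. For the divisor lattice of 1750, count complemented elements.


An element a is complemented if some b has a meet b = bottom, a join b = top.
a is complemented iff gcd(a, n/a)=1, i.e. a is a unitary divisor of 1750.
Complemented elements: 1, 2, 7, 14, 125, 250, ... (2 more)
Count: 8


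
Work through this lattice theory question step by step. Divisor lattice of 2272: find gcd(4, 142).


In a divisor lattice, meet = gcd (greatest common divisor).
By Euclidean algorithm or factoring: gcd(4,142) = 2


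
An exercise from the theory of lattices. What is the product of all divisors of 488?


Divisors of 488: [1, 2, 4, 8, 61, 122, 244, 488]
Product = n^(d(n)/2) = 488^(8/2)
Product = 56712564736


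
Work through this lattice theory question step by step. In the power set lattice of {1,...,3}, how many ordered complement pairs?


Complement pair (a,b): a meet b = bottom, a join b = top.
Here: A intersect B = {} and A union B = {1,...,3}.
Pairs found: ({},{1,2,3}), ({1},{2,3}), ({2},{1,3}), ({3},{1,2}), ... (4 more)
Total ordered pairs: 8


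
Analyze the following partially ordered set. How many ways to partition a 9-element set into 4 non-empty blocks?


S(n,k) = k*S(n-1,k) + S(n-1,k-1).
S(8,4) = 1701, S(8,3) = 966
S(9,4) = 4*1701 + 966 = 6804 + 966
S(9,4) = 7770


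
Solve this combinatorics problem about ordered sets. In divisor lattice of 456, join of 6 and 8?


In a divisor lattice, join = lcm (least common multiple).
gcd(6,8) = 2
lcm(6,8) = 6*8/gcd = 48/2 = 24


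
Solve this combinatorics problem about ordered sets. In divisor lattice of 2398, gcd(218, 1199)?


Meet=gcd.
gcd(218,1199)=109


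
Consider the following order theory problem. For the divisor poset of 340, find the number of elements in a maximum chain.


A chain is a totally ordered subset; we count the number of elements in a maximum chain.
Compute, for each element x, the size of the longest chain ending at x:
  1: 1
  2: 2
  5: 2
  17: 2
  4: 3
  10: 3
  ...
A maximum chain: 1 < 2 < 4 < 20 < 340
Number of elements in the longest chain: 5


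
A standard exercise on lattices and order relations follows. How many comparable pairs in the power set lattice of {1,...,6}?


A comparable pair {a,b} has a < b or b < a in the order.
Count unordered pairs where one element is strictly below the other.
Examples: {{},{1}}, {{},{2}}, {{},{3}}, {{},{4}}, ...
Total comparable pairs: 665


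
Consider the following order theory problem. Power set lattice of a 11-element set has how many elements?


Power set = 2^n.
2^11 = 2048


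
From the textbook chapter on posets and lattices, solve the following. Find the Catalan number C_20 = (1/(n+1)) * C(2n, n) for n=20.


C(n) = C(2n, n) / (n+1).
C(40, 20) = 137846528820
C(20) = 137846528820 / 21 = 6564120420


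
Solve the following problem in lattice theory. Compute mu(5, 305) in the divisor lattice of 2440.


In a divisor lattice, mu(a,b) = mu(b/a) where mu is the classical Mobius function.
b/a = 305/5 = 61
Prime factorization of 61: primes [61]
61 is squarefree with 1 prime factor(s), so mu(61) = (-1)^1 = -1


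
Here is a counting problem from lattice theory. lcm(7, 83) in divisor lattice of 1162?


Join=lcm.
gcd(7,83)=1
lcm=581


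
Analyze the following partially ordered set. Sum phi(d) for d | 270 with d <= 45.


Divisors of 270 up to 45: [1, 2, 3, 5, 6, 9, 10, 15, 18, 27, 30, 45]
phi values: [1, 1, 2, 4, 2, 6, 4, 8, 6, 18, 8, 24]
Sum = 84


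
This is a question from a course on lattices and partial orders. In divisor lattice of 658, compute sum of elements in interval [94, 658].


Interval [94,658] in divisors of 658: [94, 658]
Sum = 752


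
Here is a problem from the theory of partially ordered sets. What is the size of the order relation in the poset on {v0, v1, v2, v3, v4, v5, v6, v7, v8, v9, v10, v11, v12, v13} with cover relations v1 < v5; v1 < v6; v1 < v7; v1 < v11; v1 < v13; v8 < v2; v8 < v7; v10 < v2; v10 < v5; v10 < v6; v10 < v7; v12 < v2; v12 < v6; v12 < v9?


The order relation is {(a,b) : a <= b}, reflexive so it includes (a,a).
Examples: (v0,v0), (v1,v1), (v1,v11), (v1,v13), (v1,v5), ...
Total ordered pairs: 28


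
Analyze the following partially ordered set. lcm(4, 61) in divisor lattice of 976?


Join=lcm.
gcd(4,61)=1
lcm=244


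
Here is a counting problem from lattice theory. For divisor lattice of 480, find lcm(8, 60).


In a divisor lattice, join = lcm (least common multiple).
Compute lcm iteratively: start with first element, then lcm(current, next).
Elements: [8, 60]
lcm(8,60) = 120
Final lcm = 120


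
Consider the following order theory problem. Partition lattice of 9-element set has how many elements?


B(n) = number of set partitions of an n-element set.
B(n) satisfies the recurrence: B(n+1) = sum_k C(n,k)*B(k).
B(9) = 21147


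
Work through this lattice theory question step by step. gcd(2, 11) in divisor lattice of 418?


Meet=gcd.
gcd(2,11)=1


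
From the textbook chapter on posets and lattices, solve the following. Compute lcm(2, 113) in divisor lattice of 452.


In a divisor lattice, join = lcm (least common multiple).
gcd(2,113) = 1
lcm(2,113) = 2*113/gcd = 226/1 = 226


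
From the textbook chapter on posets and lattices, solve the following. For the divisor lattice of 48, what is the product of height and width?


Height = length of longest chain minus 1; width = size of largest antichain.
A maximum chain: 1 | 3 | 6 | 12 | 24 | 48  (height 5).
A maximum antichain: {2, 3}  (width 2).
Product = 5 * 2 = 10


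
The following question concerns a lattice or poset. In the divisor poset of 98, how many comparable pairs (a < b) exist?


A comparable pair {a,b} has a < b or b < a in the order.
Count unordered pairs where one element is strictly below the other.
Examples: {1,2}, {1,7}, {1,14}, {1,49}, ...
Total comparable pairs: 12


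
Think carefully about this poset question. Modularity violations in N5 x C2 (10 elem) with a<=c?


Modular law: if a <= c then a v (b ^ c) = (a v b) ^ c.
Check all triples (a,b,c) with a <= c among 10 elements.
  e.g. a=(a,0), b=(c,0), c=(b,0): lhs=(a,0) != rhs=(b,0)
  e.g. a=(a,0), b=(c,1), c=(b,0): lhs=(a,0) != rhs=(b,0)
Total violating triples: 6


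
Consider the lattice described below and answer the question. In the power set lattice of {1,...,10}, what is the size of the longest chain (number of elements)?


A chain is a totally ordered subset; we count the number of elements in a maximum chain.
Compute, for each element x, the size of the longest chain ending at x:
  {}: 1
  {1}: 2
  {2}: 2
  {3}: 2
  {4}: 2
  {5}: 2
  ...
A maximum chain: {} < {1} < {1,2} < {1,2,3} < {1,2,3,4} < {1,2,3,4,5} < {1,2,3,4,5,6} < {1,2,3,4,5,6,7} < {1,2,3,4,5,6,7,8} < {1,2,3,4,5,6,7,8,9} < {1,2,3,4,5,6,7,8,9,10}
Number of elements in the longest chain: 11


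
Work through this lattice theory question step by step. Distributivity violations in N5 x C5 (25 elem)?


Distributive law: a ^ (b v c) = (a ^ b) v (a ^ c).
Check all 25^3 = 15625 ordered triples (a,b,c).
  e.g. a=(b,0), b=(a,0), c=(c,0): lhs=(b,0) != rhs=(a,0)
  e.g. a=(b,0), b=(a,0), c=(c,1): lhs=(b,0) != rhs=(a,0)
Total violating triples: 250


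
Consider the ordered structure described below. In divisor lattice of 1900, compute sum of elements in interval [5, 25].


Interval [5,25] in divisors of 1900: [5, 25]
Sum = 30


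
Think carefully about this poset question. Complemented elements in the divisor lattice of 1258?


An element a is complemented if some b has a meet b = bottom, a join b = top.
a is complemented iff gcd(a, n/a)=1, i.e. a is a unitary divisor of 1258.
Complemented elements: 1, 2, 17, 34, 37, 74, ... (2 more)
Count: 8


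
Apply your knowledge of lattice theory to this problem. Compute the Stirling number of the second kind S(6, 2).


S(n,k) = k*S(n-1,k) + S(n-1,k-1).
S(5,2) = 15, S(5,1) = 1
S(6,2) = 2*15 + 1 = 30 + 1
S(6,2) = 31


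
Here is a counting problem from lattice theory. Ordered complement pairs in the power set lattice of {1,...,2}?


Complement pair (a,b): a meet b = bottom, a join b = top.
Here: A intersect B = {} and A union B = {1,...,2}.
Pairs found: ({},{1,2}), ({1},{2}), ({2},{1}), ({1,2},{})
Total ordered pairs: 4


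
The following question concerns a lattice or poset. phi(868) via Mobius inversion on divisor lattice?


phi(n) = n * prod_{p|n} (1 - 1/p).
Prime divisors of 868: [2, 7, 31]
phi(868) = 868 * (1 - 1/2) * (1 - 1/7) * (1 - 1/31)
phi(868) = 360


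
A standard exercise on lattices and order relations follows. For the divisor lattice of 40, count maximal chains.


A maximal chain goes from the minimum element to a maximal element via cover relations.
Counting all min-to-max paths in the cover graph.
Total maximal chains: 4


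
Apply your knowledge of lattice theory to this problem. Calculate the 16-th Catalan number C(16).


C(n) = C(2n, n) / (n+1).
C(32, 16) = 601080390
C(16) = 601080390 / 17 = 35357670


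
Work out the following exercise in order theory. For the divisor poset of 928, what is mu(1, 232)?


In a divisor lattice, mu(a,b) = mu(b/a) where mu is the classical Mobius function.
b/a = 232/1 = 232
Prime factorization of 232: primes [2, 29]
232 is not squarefree, so mu(232) = 0


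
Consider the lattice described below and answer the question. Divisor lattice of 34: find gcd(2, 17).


In a divisor lattice, meet = gcd (greatest common divisor).
By Euclidean algorithm or factoring: gcd(2,17) = 1


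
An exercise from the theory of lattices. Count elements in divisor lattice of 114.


Divisors of 114: [1, 2, 3, 6, 19, 38, 57, 114]
Count: 8


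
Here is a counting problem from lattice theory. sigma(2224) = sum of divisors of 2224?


sigma(n) = sum of divisors.
Divisors of 2224: [1, 2, 4, 8, 16, 139, 278, 556, 1112, 2224]
Sum = 4340


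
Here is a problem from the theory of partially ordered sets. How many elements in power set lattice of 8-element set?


Power set = 2^n.
2^8 = 256


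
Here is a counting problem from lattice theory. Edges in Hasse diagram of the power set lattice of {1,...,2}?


A cover relation a -< b holds when a < b with no c strictly between.
Cover relations:
  {} -< {1}
  {} -< {2}
  {1} -< {1,2}
  {2} -< {1,2}
Total: 4


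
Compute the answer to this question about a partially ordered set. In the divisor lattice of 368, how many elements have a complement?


An element a is complemented if some b has a meet b = bottom, a join b = top.
a is complemented iff gcd(a, n/a)=1, i.e. a is a unitary divisor of 368.
Complemented elements: 1, 16, 23, 368
Count: 4


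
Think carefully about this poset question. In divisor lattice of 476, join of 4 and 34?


In a divisor lattice, join = lcm (least common multiple).
gcd(4,34) = 2
lcm(4,34) = 4*34/gcd = 136/2 = 68


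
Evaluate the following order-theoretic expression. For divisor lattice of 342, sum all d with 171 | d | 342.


Interval [171,342] in divisors of 342: [171, 342]
Sum = 513


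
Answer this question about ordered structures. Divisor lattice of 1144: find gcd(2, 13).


In a divisor lattice, meet = gcd (greatest common divisor).
By Euclidean algorithm or factoring: gcd(2,13) = 1


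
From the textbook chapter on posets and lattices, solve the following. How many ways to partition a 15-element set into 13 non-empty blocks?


S(n,k) = k*S(n-1,k) + S(n-1,k-1).
S(14,13) = 91, S(14,12) = 3367
S(15,13) = 13*91 + 3367 = 1183 + 3367
S(15,13) = 4550


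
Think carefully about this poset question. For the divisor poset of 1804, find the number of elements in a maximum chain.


A chain is a totally ordered subset; we count the number of elements in a maximum chain.
Compute, for each element x, the size of the longest chain ending at x:
  1: 1
  2: 2
  11: 2
  41: 2
  4: 3
  22: 3
  ...
A maximum chain: 1 < 2 < 4 < 44 < 1804
Number of elements in the longest chain: 5


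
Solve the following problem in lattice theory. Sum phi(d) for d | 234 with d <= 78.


Divisors of 234 up to 78: [1, 2, 3, 6, 9, 13, 18, 26, 39, 78]
phi values: [1, 1, 2, 2, 6, 12, 6, 12, 24, 24]
Sum = 90


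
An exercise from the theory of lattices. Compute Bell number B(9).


B(n) = number of set partitions of an n-element set.
B(n) satisfies the recurrence: B(n+1) = sum_k C(n,k)*B(k).
B(9) = 21147


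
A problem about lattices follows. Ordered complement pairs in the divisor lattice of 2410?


Complement pair (a,b): a meet b = bottom, a join b = top.
Here: gcd(a,b)=1 and lcm(a,b)=2410, i.e. a*b=2410 with a,b coprime.
Pairs found: (1,2410), (2,1205), (5,482), (10,241), ... (4 more)
Total ordered pairs: 8


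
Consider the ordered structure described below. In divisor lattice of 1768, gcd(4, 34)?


Meet=gcd.
gcd(4,34)=2


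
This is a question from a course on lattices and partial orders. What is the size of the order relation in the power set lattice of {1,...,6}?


The order relation is {(a,b) : a <= b}, reflexive so it includes (a,a).
Examples: ({},{}), ({},{1,2}), ({},{1,2,3}), ({},{1,2,3,4}), ({},{1,2,3,4,5}), ...
Total ordered pairs: 729


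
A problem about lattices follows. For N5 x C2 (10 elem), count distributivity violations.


Distributive law: a ^ (b v c) = (a ^ b) v (a ^ c).
Check all 10^3 = 1000 ordered triples (a,b,c).
  e.g. a=(b,0), b=(a,0), c=(c,0): lhs=(b,0) != rhs=(a,0)
  e.g. a=(b,0), b=(a,0), c=(c,1): lhs=(b,0) != rhs=(a,0)
Total violating triples: 16


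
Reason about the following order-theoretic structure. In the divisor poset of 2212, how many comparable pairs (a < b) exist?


A comparable pair {a,b} has a < b or b < a in the order.
Count unordered pairs where one element is strictly below the other.
Examples: {1,2}, {1,4}, {1,7}, {1,14}, ...
Total comparable pairs: 42


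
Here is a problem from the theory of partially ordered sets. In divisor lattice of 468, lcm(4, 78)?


Join=lcm.
gcd(4,78)=2
lcm=156


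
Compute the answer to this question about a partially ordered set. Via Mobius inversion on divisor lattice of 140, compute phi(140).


phi(n) = n * prod_{p|n} (1 - 1/p).
Prime divisors of 140: [2, 5, 7]
phi(140) = 140 * (1 - 1/2) * (1 - 1/5) * (1 - 1/7)
phi(140) = 48


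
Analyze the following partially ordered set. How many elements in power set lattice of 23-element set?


Power set = 2^n.
2^23 = 8388608


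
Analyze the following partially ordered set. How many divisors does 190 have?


Divisors of 190: [1, 2, 5, 10, 19, 38, 95, 190]
Count: 8


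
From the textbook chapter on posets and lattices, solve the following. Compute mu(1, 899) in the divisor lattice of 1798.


In a divisor lattice, mu(a,b) = mu(b/a) where mu is the classical Mobius function.
b/a = 899/1 = 899
Prime factorization of 899: primes [29, 31]
899 is squarefree with 2 prime factor(s), so mu(899) = (-1)^2 = 1


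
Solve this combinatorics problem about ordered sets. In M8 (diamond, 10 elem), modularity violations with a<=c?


Modular law: if a <= c then a v (b ^ c) = (a v b) ^ c.
Check all triples (a,b,c) with a <= c among 10 elements.
This lattice is modular (diamonds M_m and their chain-products are modular).
Total violating triples: 0


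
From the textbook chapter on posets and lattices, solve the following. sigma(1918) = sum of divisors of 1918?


sigma(n) = sum of divisors.
Divisors of 1918: [1, 2, 7, 14, 137, 274, 959, 1918]
Sum = 3312


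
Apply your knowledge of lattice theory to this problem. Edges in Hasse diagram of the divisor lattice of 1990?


A cover relation a -< b holds when a < b with no c strictly between.
Cover relations:
  1 -< 2
  1 -< 5
  1 -< 199
  2 -< 10
  2 -< 398
  5 -< 10
  5 -< 995
  10 -< 1990
  ...4 more
Total: 12


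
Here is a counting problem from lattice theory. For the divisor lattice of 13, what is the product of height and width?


Height = length of longest chain minus 1; width = size of largest antichain.
A maximum chain: 1 | 13  (height 1).
A maximum antichain: {1}  (width 1).
Product = 1 * 1 = 1


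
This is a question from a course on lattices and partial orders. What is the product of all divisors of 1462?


Divisors of 1462: [1, 2, 17, 34, 43, 86, 731, 1462]
Product = n^(d(n)/2) = 1462^(8/2)
Product = 4568666853136


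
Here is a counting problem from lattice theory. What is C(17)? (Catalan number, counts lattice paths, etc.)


C(n) = C(2n, n) / (n+1).
C(34, 17) = 2333606220
C(17) = 2333606220 / 18 = 129644790


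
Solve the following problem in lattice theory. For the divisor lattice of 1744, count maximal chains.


A maximal chain goes from the minimum element to a maximal element via cover relations.
Counting all min-to-max paths in the cover graph.
Total maximal chains: 5


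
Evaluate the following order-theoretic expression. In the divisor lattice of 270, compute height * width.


Height = length of longest chain minus 1; width = size of largest antichain.
A maximum chain: 1 | 5 | 15 | 45 | 135 | 270  (height 5).
A maximum antichain: {6, 9, 10, 15}  (width 4).
Product = 5 * 4 = 20


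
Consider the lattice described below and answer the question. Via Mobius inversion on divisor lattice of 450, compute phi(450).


phi(n) = n * prod_{p|n} (1 - 1/p).
Prime divisors of 450: [2, 3, 5]
phi(450) = 450 * (1 - 1/2) * (1 - 1/3) * (1 - 1/5)
phi(450) = 120


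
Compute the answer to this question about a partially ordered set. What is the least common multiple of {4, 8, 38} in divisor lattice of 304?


In a divisor lattice, join = lcm (least common multiple).
Compute lcm iteratively: start with first element, then lcm(current, next).
Elements: [4, 8, 38]
lcm(4,8) = 8
lcm(8,38) = 152
Final lcm = 152


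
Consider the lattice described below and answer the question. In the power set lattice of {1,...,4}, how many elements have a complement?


An element a is complemented if some b has a meet b = bottom, a join b = top.
every subset A has complement S\A, so all elements are complemented.
Complemented elements: {}, {1}, {2}, {3}, {4}, {1,2}, ... (10 more)
Count: 16


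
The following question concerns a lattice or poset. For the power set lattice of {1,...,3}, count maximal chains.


A maximal chain goes from the minimum element to a maximal element via cover relations.
Counting all min-to-max paths in the cover graph.
Total maximal chains: 6


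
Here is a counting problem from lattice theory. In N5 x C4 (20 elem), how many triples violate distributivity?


Distributive law: a ^ (b v c) = (a ^ b) v (a ^ c).
Check all 20^3 = 8000 ordered triples (a,b,c).
  e.g. a=(b,0), b=(a,0), c=(c,0): lhs=(b,0) != rhs=(a,0)
  e.g. a=(b,0), b=(a,0), c=(c,1): lhs=(b,0) != rhs=(a,0)
Total violating triples: 128


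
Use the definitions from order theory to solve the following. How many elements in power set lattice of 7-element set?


Power set = 2^n.
2^7 = 128


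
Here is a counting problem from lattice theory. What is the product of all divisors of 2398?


Divisors of 2398: [1, 2, 11, 22, 109, 218, 1199, 2398]
Product = n^(d(n)/2) = 2398^(8/2)
Product = 33067146163216


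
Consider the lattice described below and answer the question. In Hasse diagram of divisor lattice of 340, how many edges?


A cover relation a -< b holds when a < b with no c strictly between.
Cover relations:
  1 -< 2
  1 -< 5
  1 -< 17
  2 -< 4
  2 -< 10
  2 -< 34
  4 -< 20
  4 -< 68
  ...12 more
Total: 20


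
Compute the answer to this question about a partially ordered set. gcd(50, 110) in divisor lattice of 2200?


Meet=gcd.
gcd(50,110)=10


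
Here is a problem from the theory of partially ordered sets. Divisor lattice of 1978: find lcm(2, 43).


In a divisor lattice, join = lcm (least common multiple).
gcd(2,43) = 1
lcm(2,43) = 2*43/gcd = 86/1 = 86


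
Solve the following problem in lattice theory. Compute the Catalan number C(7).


C(n) = C(2n, n) / (n+1).
C(14, 7) = 3432
C(7) = 3432 / 8 = 429


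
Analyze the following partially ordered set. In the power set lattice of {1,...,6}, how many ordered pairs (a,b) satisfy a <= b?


The order relation is {(a,b) : a <= b}, reflexive so it includes (a,a).
Examples: ({},{}), ({},{1,2}), ({},{1,2,3}), ({},{1,2,3,4}), ({},{1,2,3,4,5}), ...
Total ordered pairs: 729


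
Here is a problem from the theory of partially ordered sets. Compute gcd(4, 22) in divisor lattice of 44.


In a divisor lattice, meet = gcd (greatest common divisor).
By Euclidean algorithm or factoring: gcd(4,22) = 2


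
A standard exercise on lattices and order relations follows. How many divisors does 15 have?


Divisors of 15: [1, 3, 5, 15]
Count: 4


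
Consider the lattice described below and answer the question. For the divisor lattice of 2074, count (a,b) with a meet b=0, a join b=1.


Complement pair (a,b): a meet b = bottom, a join b = top.
Here: gcd(a,b)=1 and lcm(a,b)=2074, i.e. a*b=2074 with a,b coprime.
Pairs found: (1,2074), (2,1037), (17,122), (34,61), ... (4 more)
Total ordered pairs: 8


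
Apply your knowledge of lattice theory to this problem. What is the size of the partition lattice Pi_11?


B(n) = number of set partitions of an n-element set.
B(n) satisfies the recurrence: B(n+1) = sum_k C(n,k)*B(k).
B(11) = 678570


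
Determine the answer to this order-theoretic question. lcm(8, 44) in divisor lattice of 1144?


Join=lcm.
gcd(8,44)=4
lcm=88


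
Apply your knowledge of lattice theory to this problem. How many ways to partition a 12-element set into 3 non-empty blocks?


S(n,k) = k*S(n-1,k) + S(n-1,k-1).
S(11,3) = 28501, S(11,2) = 1023
S(12,3) = 3*28501 + 1023 = 85503 + 1023
S(12,3) = 86526


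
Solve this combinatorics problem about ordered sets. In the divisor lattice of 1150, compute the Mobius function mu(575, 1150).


In a divisor lattice, mu(a,b) = mu(b/a) where mu is the classical Mobius function.
b/a = 1150/575 = 2
Prime factorization of 2: primes [2]
2 is squarefree with 1 prime factor(s), so mu(2) = (-1)^1 = -1


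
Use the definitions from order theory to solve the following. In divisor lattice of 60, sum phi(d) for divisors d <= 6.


Divisors of 60 up to 6: [1, 2, 3, 4, 5, 6]
phi values: [1, 1, 2, 2, 4, 2]
Sum = 12


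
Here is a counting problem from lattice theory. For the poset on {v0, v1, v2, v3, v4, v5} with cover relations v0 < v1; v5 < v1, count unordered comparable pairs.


A comparable pair {a,b} has a < b or b < a in the order.
Count unordered pairs where one element is strictly below the other.
Examples: {v0,v1}, {v1,v5}
Total comparable pairs: 2


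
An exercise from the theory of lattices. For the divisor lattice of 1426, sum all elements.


sigma(n) = sum of divisors.
Divisors of 1426: [1, 2, 23, 31, 46, 62, 713, 1426]
Sum = 2304


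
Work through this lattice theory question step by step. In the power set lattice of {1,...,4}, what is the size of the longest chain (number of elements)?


A chain is a totally ordered subset; we count the number of elements in a maximum chain.
Compute, for each element x, the size of the longest chain ending at x:
  {}: 1
  {1}: 2
  {2}: 2
  {3}: 2
  {4}: 2
  {1,2}: 3
  ...
A maximum chain: {} < {1} < {1,2} < {1,2,3} < {1,2,3,4}
Number of elements in the longest chain: 5


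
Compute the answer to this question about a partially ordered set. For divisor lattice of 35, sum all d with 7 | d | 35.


Interval [7,35] in divisors of 35: [7, 35]
Sum = 42


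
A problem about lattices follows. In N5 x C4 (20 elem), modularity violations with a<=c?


Modular law: if a <= c then a v (b ^ c) = (a v b) ^ c.
Check all triples (a,b,c) with a <= c among 20 elements.
  e.g. a=(a,0), b=(c,0), c=(b,0): lhs=(a,0) != rhs=(b,0)
  e.g. a=(a,0), b=(c,1), c=(b,0): lhs=(a,0) != rhs=(b,0)
Total violating triples: 40


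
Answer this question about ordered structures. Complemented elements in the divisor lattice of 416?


An element a is complemented if some b has a meet b = bottom, a join b = top.
a is complemented iff gcd(a, n/a)=1, i.e. a is a unitary divisor of 416.
Complemented elements: 1, 13, 32, 416
Count: 4


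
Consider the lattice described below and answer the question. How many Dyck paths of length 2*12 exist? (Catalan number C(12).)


C(n) = C(2n, n) / (n+1).
C(24, 12) = 2704156
C(12) = 2704156 / 13 = 208012


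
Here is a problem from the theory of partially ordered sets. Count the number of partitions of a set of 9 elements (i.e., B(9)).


B(n) = number of set partitions of an n-element set.
B(n) satisfies the recurrence: B(n+1) = sum_k C(n,k)*B(k).
B(9) = 21147


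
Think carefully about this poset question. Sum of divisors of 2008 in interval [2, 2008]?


Interval [2,2008] in divisors of 2008: [2, 4, 8, 502, 1004, 2008]
Sum = 3528


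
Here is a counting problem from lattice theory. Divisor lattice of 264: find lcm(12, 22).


In a divisor lattice, join = lcm (least common multiple).
gcd(12,22) = 2
lcm(12,22) = 12*22/gcd = 264/2 = 132


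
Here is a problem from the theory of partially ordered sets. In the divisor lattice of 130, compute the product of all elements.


Divisors of 130: [1, 2, 5, 10, 13, 26, 65, 130]
Product = n^(d(n)/2) = 130^(8/2)
Product = 285610000


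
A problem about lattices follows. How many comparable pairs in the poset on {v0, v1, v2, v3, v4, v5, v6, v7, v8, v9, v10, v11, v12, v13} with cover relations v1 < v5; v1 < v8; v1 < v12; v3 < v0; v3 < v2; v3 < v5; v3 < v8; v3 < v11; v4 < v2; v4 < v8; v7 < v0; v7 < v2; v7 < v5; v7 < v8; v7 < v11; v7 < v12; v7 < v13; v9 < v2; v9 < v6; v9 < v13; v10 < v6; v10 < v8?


A comparable pair {a,b} has a < b or b < a in the order.
Count unordered pairs where one element is strictly below the other.
Examples: {v0,v3}, {v0,v7}, {v1,v5}, {v1,v8}, ...
Total comparable pairs: 22


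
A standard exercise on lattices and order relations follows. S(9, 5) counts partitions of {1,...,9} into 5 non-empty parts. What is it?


S(n,k) = k*S(n-1,k) + S(n-1,k-1).
S(8,5) = 1050, S(8,4) = 1701
S(9,5) = 5*1050 + 1701 = 5250 + 1701
S(9,5) = 6951


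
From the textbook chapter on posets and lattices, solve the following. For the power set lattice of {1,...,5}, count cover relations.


A cover relation a -< b holds when a < b with no c strictly between.
Cover relations:
  {} -< {1}
  {} -< {2}
  {} -< {3}
  {} -< {4}
  {} -< {5}
  {1} -< {1,2}
  {1} -< {1,3}
  {1} -< {1,4}
  ...72 more
Total: 80


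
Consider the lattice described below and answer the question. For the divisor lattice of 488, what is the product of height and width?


Height = length of longest chain minus 1; width = size of largest antichain.
A maximum chain: 1 | 61 | 122 | 244 | 488  (height 4).
A maximum antichain: {2, 61}  (width 2).
Product = 4 * 2 = 8


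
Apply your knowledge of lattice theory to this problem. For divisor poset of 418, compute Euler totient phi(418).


phi(n) = n * prod_{p|n} (1 - 1/p).
Prime divisors of 418: [2, 11, 19]
phi(418) = 418 * (1 - 1/2) * (1 - 1/11) * (1 - 1/19)
phi(418) = 180


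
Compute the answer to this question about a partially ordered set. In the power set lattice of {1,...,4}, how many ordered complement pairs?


Complement pair (a,b): a meet b = bottom, a join b = top.
Here: A intersect B = {} and A union B = {1,...,4}.
Pairs found: ({},{1,2,3,4}), ({1},{2,3,4}), ({2},{1,3,4}), ({3},{1,2,4}), ... (12 more)
Total ordered pairs: 16


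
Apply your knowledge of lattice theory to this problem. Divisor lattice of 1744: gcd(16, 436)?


Meet=gcd.
gcd(16,436)=4


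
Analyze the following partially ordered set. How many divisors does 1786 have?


Divisors of 1786: [1, 2, 19, 38, 47, 94, 893, 1786]
Count: 8


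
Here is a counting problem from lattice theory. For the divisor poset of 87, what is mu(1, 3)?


In a divisor lattice, mu(a,b) = mu(b/a) where mu is the classical Mobius function.
b/a = 3/1 = 3
Prime factorization of 3: primes [3]
3 is squarefree with 1 prime factor(s), so mu(3) = (-1)^1 = -1


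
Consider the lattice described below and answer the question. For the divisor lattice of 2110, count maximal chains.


A maximal chain goes from the minimum element to a maximal element via cover relations.
Counting all min-to-max paths in the cover graph.
Total maximal chains: 6


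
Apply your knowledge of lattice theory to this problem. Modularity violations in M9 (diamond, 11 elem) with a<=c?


Modular law: if a <= c then a v (b ^ c) = (a v b) ^ c.
Check all triples (a,b,c) with a <= c among 11 elements.
This lattice is modular (diamonds M_m and their chain-products are modular).
Total violating triples: 0


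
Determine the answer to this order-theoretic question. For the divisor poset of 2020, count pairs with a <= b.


The order relation is {(a,b) : a <= b}, reflexive so it includes (a,a).
Examples: (1,1), (1,10), (1,101), (1,1010), (1,2), ...
Total ordered pairs: 54


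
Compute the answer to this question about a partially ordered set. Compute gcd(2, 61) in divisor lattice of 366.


In a divisor lattice, meet = gcd (greatest common divisor).
By Euclidean algorithm or factoring: gcd(2,61) = 1


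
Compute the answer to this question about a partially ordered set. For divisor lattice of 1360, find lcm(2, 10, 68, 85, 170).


In a divisor lattice, join = lcm (least common multiple).
Compute lcm iteratively: start with first element, then lcm(current, next).
Elements: [2, 10, 68, 85, 170]
lcm(2,10) = 10
lcm(10,68) = 340
lcm(340,85) = 340
lcm(340,170) = 340
Final lcm = 340


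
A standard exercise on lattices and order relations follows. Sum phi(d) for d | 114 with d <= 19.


Divisors of 114 up to 19: [1, 2, 3, 6, 19]
phi values: [1, 1, 2, 2, 18]
Sum = 24


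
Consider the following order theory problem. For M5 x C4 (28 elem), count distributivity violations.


Distributive law: a ^ (b v c) = (a ^ b) v (a ^ c).
Check all 28^3 = 21952 ordered triples (a,b,c).
  e.g. a=(a1,0), b=(a2,0), c=(a3,0): lhs=(a1,0) != rhs=(0,0)
  e.g. a=(a1,0), b=(a2,0), c=(a3,1): lhs=(a1,0) != rhs=(0,0)
Total violating triples: 3840


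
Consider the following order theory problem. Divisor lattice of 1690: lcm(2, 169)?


Join=lcm.
gcd(2,169)=1
lcm=338


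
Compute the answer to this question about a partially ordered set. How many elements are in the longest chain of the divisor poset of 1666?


A chain is a totally ordered subset; we count the number of elements in a maximum chain.
Compute, for each element x, the size of the longest chain ending at x:
  1: 1
  2: 2
  7: 2
  17: 2
  49: 3
  14: 3
  ...
A maximum chain: 1 < 2 < 14 < 98 < 1666
Number of elements in the longest chain: 5


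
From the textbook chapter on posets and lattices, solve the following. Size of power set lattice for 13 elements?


Power set = 2^n.
2^13 = 8192


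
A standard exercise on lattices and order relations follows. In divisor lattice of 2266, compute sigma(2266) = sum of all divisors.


sigma(n) = sum of divisors.
Divisors of 2266: [1, 2, 11, 22, 103, 206, 1133, 2266]
Sum = 3744


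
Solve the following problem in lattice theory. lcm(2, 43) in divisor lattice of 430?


Join=lcm.
gcd(2,43)=1
lcm=86


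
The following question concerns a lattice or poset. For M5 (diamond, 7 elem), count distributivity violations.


Distributive law: a ^ (b v c) = (a ^ b) v (a ^ c).
Check all 7^3 = 343 ordered triples (a,b,c).
  e.g. a=a1, b=a2, c=a3: lhs=a1 != rhs=0
  e.g. a=a1, b=a2, c=a4: lhs=a1 != rhs=0
Total violating triples: 60


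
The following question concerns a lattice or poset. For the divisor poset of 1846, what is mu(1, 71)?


In a divisor lattice, mu(a,b) = mu(b/a) where mu is the classical Mobius function.
b/a = 71/1 = 71
Prime factorization of 71: primes [71]
71 is squarefree with 1 prime factor(s), so mu(71) = (-1)^1 = -1


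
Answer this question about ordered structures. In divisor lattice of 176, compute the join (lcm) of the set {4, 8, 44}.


In a divisor lattice, join = lcm (least common multiple).
Compute lcm iteratively: start with first element, then lcm(current, next).
Elements: [4, 8, 44]
lcm(4,8) = 8
lcm(8,44) = 88
Final lcm = 88


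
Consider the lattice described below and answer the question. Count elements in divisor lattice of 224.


Divisors of 224: [1, 2, 4, 7, 8, 14, 16, 28, 32, 56, 112, 224]
Count: 12
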